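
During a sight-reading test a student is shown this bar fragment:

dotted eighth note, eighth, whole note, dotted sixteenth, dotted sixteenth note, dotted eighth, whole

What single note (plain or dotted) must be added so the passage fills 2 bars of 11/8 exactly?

sixteenth note

2 bars of 11/8 = 88 thirty-second notes.
In thirty-second notes: dotted eighth note = 6; eighth = 4; whole note = 32; dotted sixteenth = 3; dotted sixteenth note = 3; dotted eighth = 6; whole = 32.
Altogether 6 + 4 + 32 + 3 + 3 + 6 + 32 = 86.
Remaining: 88 − 86 = 2 thirty-second notes, which is a sixteenth note.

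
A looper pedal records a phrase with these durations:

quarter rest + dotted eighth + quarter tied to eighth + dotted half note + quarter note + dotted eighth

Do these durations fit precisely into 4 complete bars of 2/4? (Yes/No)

One bar of 2/4 = 8 sixteenth notes, so 4 bars = 32.
Working in sixteenth notes: quarter rest = 4; dotted eighth = 3; quarter tied to eighth (quarter + eighth) = 6; dotted half note = 12; quarter note = 4; dotted eighth = 3.
Total: 4 + 3 + 6 + 12 + 4 + 3 = 32.
32 equals 32, so the answer is Yes.

Yes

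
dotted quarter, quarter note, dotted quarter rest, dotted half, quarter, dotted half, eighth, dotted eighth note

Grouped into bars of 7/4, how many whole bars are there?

One bar of 7/4 = 28 sixteenth notes.
Convert each value to sixteenth notes: dotted quarter = 6; quarter note = 4; dotted quarter rest = 6; dotted half = 12; quarter = 4; dotted half = 12; eighth = 2; dotted eighth note = 3.
Total: 6 + 4 + 6 + 12 + 4 + 12 + 2 + 3 = 49.
49 ÷ 28 = 1 complete bar with 21 left over.

1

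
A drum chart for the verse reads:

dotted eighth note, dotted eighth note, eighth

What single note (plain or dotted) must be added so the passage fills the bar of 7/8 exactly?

The bar of 7/8 = 14 sixteenth notes.
Each duration in sixteenth notes: dotted eighth note = 3; dotted eighth note = 3; eighth = 2.
Adding: 3 + 3 + 2 = 8.
Remaining: 14 − 8 = 6 sixteenth notes, which is a dotted quarter note.

dotted quarter note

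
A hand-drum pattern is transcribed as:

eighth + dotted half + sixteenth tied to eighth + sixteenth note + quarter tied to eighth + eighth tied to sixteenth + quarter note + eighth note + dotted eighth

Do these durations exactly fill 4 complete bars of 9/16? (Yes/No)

One bar of 9/16 = 9 sixteenth notes, so 4 bars = 36.
Express everything in sixteenth notes: eighth = 2; dotted half = 12; sixteenth tied to eighth (sixteenth + eighth) = 3; sixteenth note = 1; quarter tied to eighth (quarter + eighth) = 6; eighth tied to sixteenth (eighth + sixteenth) = 3; quarter note = 4; eighth note = 2; dotted eighth = 3.
Adding: 2 + 12 + 3 + 1 + 6 + 3 + 4 + 2 + 3 = 36.
36 equals 36, so the answer is Yes.

Yes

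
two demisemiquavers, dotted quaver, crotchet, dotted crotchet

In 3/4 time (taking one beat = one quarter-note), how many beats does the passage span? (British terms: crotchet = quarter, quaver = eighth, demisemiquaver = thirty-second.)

One quarter-note beat = 8 thirty-second notes.
Each duration in thirty-second notes: demisemiquaver = 1; demisemiquaver = 1; dotted quaver = 6; crotchet = 8; dotted crotchet = 12.
Adding: 1 + 1 + 6 + 8 + 12 = 28.
28 ÷ 8 = 3.5 beats.

3.5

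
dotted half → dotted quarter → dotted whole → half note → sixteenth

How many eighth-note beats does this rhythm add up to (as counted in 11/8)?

One eighth-note beat = 2 sixteenth notes.
In sixteenth notes: dotted half = 12; dotted quarter = 6; dotted whole = 24; half note = 8; sixteenth = 1.
Sum: 12 + 6 + 24 + 8 + 1 = 51.
51 ÷ 2 = 25.5 beats.

25.5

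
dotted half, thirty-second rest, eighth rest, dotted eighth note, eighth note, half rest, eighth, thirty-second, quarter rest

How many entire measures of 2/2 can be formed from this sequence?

One bar of 2/2 = 32 thirty-second notes.
Each duration in thirty-second notes: dotted half = 24; thirty-second rest = 1; eighth rest = 4; dotted eighth note = 6; eighth note = 4; half rest = 16; eighth = 4; thirty-second = 1; quarter rest = 8.
Total: 24 + 1 + 4 + 6 + 4 + 16 + 4 + 1 + 8 = 68.
68 ÷ 32 = 2 complete bars with 4 left over.

2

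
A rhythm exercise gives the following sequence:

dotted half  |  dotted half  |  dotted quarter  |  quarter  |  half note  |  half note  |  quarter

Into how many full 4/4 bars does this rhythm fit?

One bar of 4/4 = 8 eighth notes.
Express everything in eighth notes: dotted half = 6; dotted half = 6; dotted quarter = 3; quarter = 2; half note = 4; half note = 4; quarter = 2.
Adding: 6 + 6 + 3 + 2 + 4 + 4 + 2 = 27.
27 ÷ 8 = 3 complete bars with 3 left over.

3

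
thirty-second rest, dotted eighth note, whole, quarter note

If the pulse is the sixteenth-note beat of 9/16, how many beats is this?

23.5

One sixteenth-note beat = 2 thirty-second notes.
Working in thirty-second notes: thirty-second rest = 1; dotted eighth note = 6; whole = 32; quarter note = 8.
Total: 1 + 6 + 32 + 8 = 47.
47 ÷ 2 = 23.5 beats.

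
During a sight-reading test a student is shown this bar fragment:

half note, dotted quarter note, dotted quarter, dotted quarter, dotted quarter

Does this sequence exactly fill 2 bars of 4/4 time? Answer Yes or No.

One bar of 4/4 = 8 eighth notes, so 2 bars = 16.
Each duration in eighth notes: half note = 4; dotted quarter note = 3; dotted quarter = 3; dotted quarter = 3; dotted quarter = 3.
Sum: 4 + 3 + 3 + 3 + 3 = 16.
16 equals 16, so the answer is Yes.

Yes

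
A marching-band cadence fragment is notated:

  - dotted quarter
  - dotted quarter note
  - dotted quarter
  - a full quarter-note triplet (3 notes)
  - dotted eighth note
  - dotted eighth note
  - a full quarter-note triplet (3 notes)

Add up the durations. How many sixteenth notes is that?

40

Convert each value to sixteenth notes: dotted quarter = 6; dotted quarter note = 6; dotted quarter = 6; a full quarter-note triplet (3 notes) (three triplet quarters span one half) = 8; dotted eighth note = 3; dotted eighth note = 3; a full quarter-note triplet (3 notes) (three triplet quarters span one half) = 8.
Total: 6 + 6 + 6 + 8 + 3 + 3 + 8 = 40 sixteenth notes.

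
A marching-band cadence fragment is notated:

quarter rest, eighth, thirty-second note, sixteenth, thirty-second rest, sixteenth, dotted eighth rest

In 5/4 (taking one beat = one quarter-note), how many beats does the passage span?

3

One quarter-note beat = 8 thirty-second notes.
Express everything in thirty-second notes: quarter rest = 8; eighth = 4; thirty-second note = 1; sixteenth = 2; thirty-second rest = 1; sixteenth = 2; dotted eighth rest = 6.
Sum: 8 + 4 + 1 + 2 + 1 + 2 + 6 = 24.
24 ÷ 8 = 3 beats.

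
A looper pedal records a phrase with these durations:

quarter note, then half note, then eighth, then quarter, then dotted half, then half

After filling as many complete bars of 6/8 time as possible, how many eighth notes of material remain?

One bar of 6/8 = 6 eighth notes.
Each duration in eighth notes: quarter note = 2; half note = 4; eighth = 1; quarter = 2; dotted half = 6; half = 4.
Adding: 2 + 4 + 1 + 2 + 6 + 4 = 19.
19 ÷ 6 = 3 complete bars with 1 eighth note remaining.

1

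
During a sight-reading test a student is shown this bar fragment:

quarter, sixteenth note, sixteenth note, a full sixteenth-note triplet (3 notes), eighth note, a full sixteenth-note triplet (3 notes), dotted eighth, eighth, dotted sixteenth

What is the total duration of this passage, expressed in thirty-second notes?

37

Convert each value to thirty-second notes: quarter = 8; sixteenth note = 2; sixteenth note = 2; a full sixteenth-note triplet (3 notes) (three triplet sixteenths span one eighth) = 4; eighth note = 4; a full sixteenth-note triplet (3 notes) (three triplet sixteenths span one eighth) = 4; dotted eighth = 6; eighth = 4; dotted sixteenth = 3.
Total: 8 + 2 + 2 + 4 + 4 + 4 + 6 + 4 + 3 = 37 thirty-second notes.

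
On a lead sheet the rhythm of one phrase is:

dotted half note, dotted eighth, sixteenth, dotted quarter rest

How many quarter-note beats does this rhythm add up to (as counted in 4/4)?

One quarter-note beat = 4 sixteenth notes.
Each duration in sixteenth notes: dotted half note = 12; dotted eighth = 3; sixteenth = 1; dotted quarter rest = 6.
Total: 12 + 3 + 1 + 6 = 22.
22 ÷ 4 = 5.5 beats.

5.5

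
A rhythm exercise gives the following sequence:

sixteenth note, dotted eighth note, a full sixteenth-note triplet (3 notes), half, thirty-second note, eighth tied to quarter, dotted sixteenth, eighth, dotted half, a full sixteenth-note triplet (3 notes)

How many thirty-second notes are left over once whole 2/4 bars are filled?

One bar of 2/4 = 16 thirty-second notes.
Convert each value to thirty-second notes: sixteenth note = 2; dotted eighth note = 6; a full sixteenth-note triplet (3 notes) (three triplet sixteenths span one eighth) = 4; half = 16; thirty-second note = 1; eighth tied to quarter (eighth + quarter) = 12; dotted sixteenth = 3; eighth = 4; dotted half = 24; a full sixteenth-note triplet (3 notes) (three triplet sixteenths span one eighth) = 4.
Total: 2 + 6 + 4 + 16 + 1 + 12 + 3 + 4 + 24 + 4 = 76.
76 ÷ 16 = 4 complete bars with 12 thirty-second notes remaining.

12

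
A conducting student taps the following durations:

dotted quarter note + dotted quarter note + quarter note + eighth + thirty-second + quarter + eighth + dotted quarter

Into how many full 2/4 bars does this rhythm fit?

3

One bar of 2/4 = 16 thirty-second notes.
Convert each value to thirty-second notes: dotted quarter note = 12; dotted quarter note = 12; quarter note = 8; eighth = 4; thirty-second = 1; quarter = 8; eighth = 4; dotted quarter = 12.
Adding: 12 + 12 + 8 + 4 + 1 + 8 + 4 + 12 = 61.
61 ÷ 16 = 3 complete bars with 13 left over.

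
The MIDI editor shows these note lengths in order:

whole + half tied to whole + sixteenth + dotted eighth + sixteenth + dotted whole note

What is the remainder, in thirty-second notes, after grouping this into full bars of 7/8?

26

One bar of 7/8 = 14 sixteenth notes.
Convert each value to sixteenth notes: whole = 16; half tied to whole (half + whole) = 24; sixteenth = 1; dotted eighth = 3; sixteenth = 1; dotted whole note = 24.
Sum: 16 + 24 + 1 + 3 + 1 + 24 = 69.
69 ÷ 14 = 4 complete bars with 13 sixteenth notes remaining = 26 thirty-second notes.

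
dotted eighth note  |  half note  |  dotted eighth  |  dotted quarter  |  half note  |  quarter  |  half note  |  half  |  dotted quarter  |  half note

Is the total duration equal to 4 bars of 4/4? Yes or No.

No

One bar of 4/4 = 16 sixteenth notes, so 4 bars = 64.
In sixteenth notes: dotted eighth note = 3; half note = 8; dotted eighth = 3; dotted quarter = 6; half note = 8; quarter = 4; half note = 8; half = 8; dotted quarter = 6; half note = 8.
Sum: 3 + 8 + 3 + 6 + 8 + 4 + 8 + 8 + 6 + 8 = 62.
62 falls short of 64, so the answer is No.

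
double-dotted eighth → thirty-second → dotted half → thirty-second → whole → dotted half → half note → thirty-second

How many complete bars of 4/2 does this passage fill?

1

One bar of 4/2 = 64 thirty-second notes.
Working in thirty-second notes: double-dotted eighth = 7; thirty-second = 1; dotted half = 24; thirty-second = 1; whole = 32; dotted half = 24; half note = 16; thirty-second = 1.
Adding: 7 + 1 + 24 + 1 + 32 + 24 + 16 + 1 = 106.
106 ÷ 64 = 1 complete bar with 42 left over.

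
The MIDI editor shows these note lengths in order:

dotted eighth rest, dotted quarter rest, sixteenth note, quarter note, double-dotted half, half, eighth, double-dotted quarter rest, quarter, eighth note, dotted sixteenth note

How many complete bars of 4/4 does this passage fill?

One bar of 4/4 = 32 thirty-second notes.
Express everything in thirty-second notes: dotted eighth rest = 6; dotted quarter rest = 12; sixteenth note = 2; quarter note = 8; double-dotted half = 28; half = 16; eighth = 4; double-dotted quarter rest = 14; quarter = 8; eighth note = 4; dotted sixteenth note = 3.
Adding: 6 + 12 + 2 + 8 + 28 + 16 + 4 + 14 + 8 + 4 + 3 = 105.
105 ÷ 32 = 3 complete bars with 9 left over.

3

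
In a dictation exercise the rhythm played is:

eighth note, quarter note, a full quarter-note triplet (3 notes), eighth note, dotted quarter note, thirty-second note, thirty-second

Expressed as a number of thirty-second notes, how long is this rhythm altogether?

46

Each duration in thirty-second notes: eighth note = 4; quarter note = 8; a full quarter-note triplet (3 notes) (three triplet quarters span one half) = 16; eighth note = 4; dotted quarter note = 12; thirty-second note = 1; thirty-second = 1.
Adding: 4 + 8 + 16 + 4 + 12 + 1 + 1 = 46 thirty-second notes.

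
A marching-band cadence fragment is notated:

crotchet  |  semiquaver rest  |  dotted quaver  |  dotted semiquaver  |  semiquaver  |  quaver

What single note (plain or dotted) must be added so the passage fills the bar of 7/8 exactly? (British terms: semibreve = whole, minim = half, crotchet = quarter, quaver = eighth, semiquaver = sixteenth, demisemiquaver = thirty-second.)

The bar of 7/8 = 28 thirty-second notes.
Each duration in thirty-second notes: crotchet = 8; semiquaver rest = 2; dotted quaver = 6; dotted semiquaver = 3; semiquaver = 2; quaver = 4.
Adding: 8 + 2 + 6 + 3 + 2 + 4 = 25.
Remaining: 28 − 25 = 3 thirty-second notes, which is a dotted sixteenth note.

dotted sixteenth note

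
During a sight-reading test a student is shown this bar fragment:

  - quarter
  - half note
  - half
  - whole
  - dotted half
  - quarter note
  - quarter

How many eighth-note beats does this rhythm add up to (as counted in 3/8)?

One eighth-note beat = 2 sixteenth notes.
Convert each value to sixteenth notes: quarter = 4; half note = 8; half = 8; whole = 16; dotted half = 12; quarter note = 4; quarter = 4.
Adding: 4 + 8 + 8 + 16 + 12 + 4 + 4 = 56.
56 ÷ 2 = 28 beats.

28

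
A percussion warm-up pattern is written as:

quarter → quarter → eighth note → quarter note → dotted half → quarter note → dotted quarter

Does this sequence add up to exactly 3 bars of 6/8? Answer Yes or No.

One bar of 6/8 = 6 eighth notes, so 3 bars = 18.
Convert each value to eighth notes: quarter = 2; quarter = 2; eighth note = 1; quarter note = 2; dotted half = 6; quarter note = 2; dotted quarter = 3.
Altogether 2 + 2 + 1 + 2 + 6 + 2 + 3 = 18.
18 equals 18, so the answer is Yes.

Yes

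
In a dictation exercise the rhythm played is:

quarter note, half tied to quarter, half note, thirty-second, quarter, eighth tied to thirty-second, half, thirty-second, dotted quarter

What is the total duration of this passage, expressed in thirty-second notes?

In thirty-second notes: quarter note = 8; half tied to quarter (half + quarter) = 24; half note = 16; thirty-second = 1; quarter = 8; eighth tied to thirty-second (eighth + thirty-second) = 5; half = 16; thirty-second = 1; dotted quarter = 12.
Sum: 8 + 24 + 16 + 1 + 8 + 5 + 16 + 1 + 12 = 91 thirty-second notes.

91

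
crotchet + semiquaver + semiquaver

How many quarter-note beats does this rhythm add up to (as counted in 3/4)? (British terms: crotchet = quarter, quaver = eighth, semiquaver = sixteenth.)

One quarter-note beat = 4 sixteenth notes.
Convert each value to sixteenth notes: crotchet = 4; semiquaver = 1; semiquaver = 1.
Total: 4 + 1 + 1 = 6.
6 ÷ 4 = 1.5 beats.

1.5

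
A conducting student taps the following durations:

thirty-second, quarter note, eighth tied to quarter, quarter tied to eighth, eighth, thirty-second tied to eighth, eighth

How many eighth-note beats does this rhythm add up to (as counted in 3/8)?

One eighth-note beat = 4 thirty-second notes.
In thirty-second notes: thirty-second = 1; quarter note = 8; eighth tied to quarter (eighth + quarter) = 12; quarter tied to eighth (quarter + eighth) = 12; eighth = 4; thirty-second tied to eighth (thirty-second + eighth) = 5; eighth = 4.
Sum: 1 + 8 + 12 + 12 + 4 + 5 + 4 = 46.
46 ÷ 4 = 11.5 beats.

11.5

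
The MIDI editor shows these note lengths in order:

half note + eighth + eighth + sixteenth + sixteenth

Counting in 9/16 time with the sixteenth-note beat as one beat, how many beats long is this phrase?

14

One sixteenth-note beat = 2 thirty-second notes.
Express everything in thirty-second notes: half note = 16; eighth = 4; eighth = 4; sixteenth = 2; sixteenth = 2.
Adding: 16 + 4 + 4 + 2 + 2 = 28.
28 ÷ 2 = 14 beats.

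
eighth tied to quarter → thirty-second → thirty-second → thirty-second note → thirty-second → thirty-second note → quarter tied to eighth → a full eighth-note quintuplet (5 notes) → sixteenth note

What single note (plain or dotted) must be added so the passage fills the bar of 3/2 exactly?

thirty-second note

The bar of 3/2 = 48 thirty-second notes.
Each duration in thirty-second notes: eighth tied to quarter (eighth + quarter) = 12; thirty-second = 1; thirty-second = 1; thirty-second note = 1; thirty-second = 1; thirty-second note = 1; quarter tied to eighth (quarter + eighth) = 12; a full eighth-note quintuplet (5 notes) (five quintuplet eighths span one half) = 16; sixteenth note = 2.
Adding: 12 + 1 + 1 + 1 + 1 + 1 + 12 + 16 + 2 = 47.
Remaining: 48 − 47 = 1 thirty-second note, which is a thirty-second note.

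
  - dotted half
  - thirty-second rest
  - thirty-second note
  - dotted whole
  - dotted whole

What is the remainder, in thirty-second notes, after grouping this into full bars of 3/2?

26

One bar of 3/2 = 48 thirty-second notes.
Each duration in thirty-second notes: dotted half = 24; thirty-second rest = 1; thirty-second note = 1; dotted whole = 48; dotted whole = 48.
Altogether 24 + 1 + 1 + 48 + 48 = 122.
122 ÷ 48 = 2 complete bars with 26 thirty-second notes remaining.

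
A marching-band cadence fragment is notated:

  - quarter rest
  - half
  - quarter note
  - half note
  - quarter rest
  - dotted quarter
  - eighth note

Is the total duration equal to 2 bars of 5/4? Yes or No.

One bar of 5/4 = 10 eighth notes, so 2 bars = 20.
Working in eighth notes: quarter rest = 2; half = 4; quarter note = 2; half note = 4; quarter rest = 2; dotted quarter = 3; eighth note = 1.
Sum: 2 + 4 + 2 + 4 + 2 + 3 + 1 = 18.
18 falls short of 20, so the answer is No.

No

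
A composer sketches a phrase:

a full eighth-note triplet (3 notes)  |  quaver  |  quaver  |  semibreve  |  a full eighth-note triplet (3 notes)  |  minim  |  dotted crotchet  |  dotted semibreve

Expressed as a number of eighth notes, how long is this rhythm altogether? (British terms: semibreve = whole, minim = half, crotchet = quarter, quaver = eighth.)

33

Each duration in eighth notes: a full eighth-note triplet (3 notes) (three triplet eighths span one quarter) = 2; quaver = 1; quaver = 1; semibreve = 8; a full eighth-note triplet (3 notes) (three triplet eighths span one quarter) = 2; minim = 4; dotted crotchet = 3; dotted semibreve = 12.
Altogether 2 + 1 + 1 + 8 + 2 + 4 + 3 + 12 = 33 eighth notes.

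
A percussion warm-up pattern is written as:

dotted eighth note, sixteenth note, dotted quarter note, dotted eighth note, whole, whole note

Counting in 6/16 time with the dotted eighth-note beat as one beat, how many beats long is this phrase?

15

One dotted eighth-note beat = 3 sixteenth notes.
Express everything in sixteenth notes: dotted eighth note = 3; sixteenth note = 1; dotted quarter note = 6; dotted eighth note = 3; whole = 16; whole note = 16.
Total: 3 + 1 + 6 + 3 + 16 + 16 = 45.
45 ÷ 3 = 15 beats.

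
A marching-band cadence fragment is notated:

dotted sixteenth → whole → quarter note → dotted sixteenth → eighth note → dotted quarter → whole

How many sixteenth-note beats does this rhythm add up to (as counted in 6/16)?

One sixteenth-note beat = 2 thirty-second notes.
Express everything in thirty-second notes: dotted sixteenth = 3; whole = 32; quarter note = 8; dotted sixteenth = 3; eighth note = 4; dotted quarter = 12; whole = 32.
Sum: 3 + 32 + 8 + 3 + 4 + 12 + 32 = 94.
94 ÷ 2 = 47 beats.

47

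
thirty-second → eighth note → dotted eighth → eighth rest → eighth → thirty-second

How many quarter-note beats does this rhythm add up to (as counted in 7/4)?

2.5

One quarter-note beat = 8 thirty-second notes.
Each duration in thirty-second notes: thirty-second = 1; eighth note = 4; dotted eighth = 6; eighth rest = 4; eighth = 4; thirty-second = 1.
Altogether 1 + 4 + 6 + 4 + 4 + 1 = 20.
20 ÷ 8 = 2.5 beats.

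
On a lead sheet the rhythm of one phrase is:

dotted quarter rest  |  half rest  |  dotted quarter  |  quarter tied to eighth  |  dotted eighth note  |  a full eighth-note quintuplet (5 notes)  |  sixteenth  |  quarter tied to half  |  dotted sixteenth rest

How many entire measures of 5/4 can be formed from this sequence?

One bar of 5/4 = 40 thirty-second notes.
Working in thirty-second notes: dotted quarter rest = 12; half rest = 16; dotted quarter = 12; quarter tied to eighth (quarter + eighth) = 12; dotted eighth note = 6; a full eighth-note quintuplet (5 notes) (five quintuplet eighths span one half) = 16; sixteenth = 2; quarter tied to half (quarter + half) = 24; dotted sixteenth rest = 3.
Total: 12 + 16 + 12 + 12 + 6 + 16 + 2 + 24 + 3 = 103.
103 ÷ 40 = 2 complete bars with 23 left over.

2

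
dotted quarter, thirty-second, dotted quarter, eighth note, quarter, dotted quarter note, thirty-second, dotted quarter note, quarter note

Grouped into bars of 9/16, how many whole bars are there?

3

One bar of 9/16 = 18 thirty-second notes.
Working in thirty-second notes: dotted quarter = 12; thirty-second = 1; dotted quarter = 12; eighth note = 4; quarter = 8; dotted quarter note = 12; thirty-second = 1; dotted quarter note = 12; quarter note = 8.
Total: 12 + 1 + 12 + 4 + 8 + 12 + 1 + 12 + 8 = 70.
70 ÷ 18 = 3 complete bars with 16 left over.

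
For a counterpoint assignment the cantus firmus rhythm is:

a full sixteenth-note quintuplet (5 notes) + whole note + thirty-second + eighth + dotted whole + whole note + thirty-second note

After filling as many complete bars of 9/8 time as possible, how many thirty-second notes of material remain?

18

One bar of 9/8 = 36 thirty-second notes.
Express everything in thirty-second notes: a full sixteenth-note quintuplet (5 notes) (five quintuplet sixteenths span one quarter) = 8; whole note = 32; thirty-second = 1; eighth = 4; dotted whole = 48; whole note = 32; thirty-second note = 1.
Altogether 8 + 32 + 1 + 4 + 48 + 32 + 1 = 126.
126 ÷ 36 = 3 complete bars with 18 thirty-second notes remaining.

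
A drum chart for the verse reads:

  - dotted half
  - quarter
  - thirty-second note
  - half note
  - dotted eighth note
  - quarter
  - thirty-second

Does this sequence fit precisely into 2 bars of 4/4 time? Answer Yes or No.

Yes

One bar of 4/4 = 32 thirty-second notes, so 2 bars = 64.
Express everything in thirty-second notes: dotted half = 24; quarter = 8; thirty-second note = 1; half note = 16; dotted eighth note = 6; quarter = 8; thirty-second = 1.
Sum: 24 + 8 + 1 + 16 + 6 + 8 + 1 = 64.
64 equals 64, so the answer is Yes.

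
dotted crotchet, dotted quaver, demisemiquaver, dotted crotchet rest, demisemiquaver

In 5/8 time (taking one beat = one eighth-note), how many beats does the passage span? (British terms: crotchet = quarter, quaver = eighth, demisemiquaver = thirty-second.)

8

One eighth-note beat = 4 thirty-second notes.
Each duration in thirty-second notes: dotted crotchet = 12; dotted quaver = 6; demisemiquaver = 1; dotted crotchet rest = 12; demisemiquaver = 1.
Altogether 12 + 6 + 1 + 12 + 1 = 32.
32 ÷ 4 = 8 beats.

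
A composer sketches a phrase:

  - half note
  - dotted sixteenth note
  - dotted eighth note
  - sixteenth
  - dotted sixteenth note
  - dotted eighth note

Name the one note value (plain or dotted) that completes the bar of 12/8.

The bar of 12/8 = 48 thirty-second notes.
Express everything in thirty-second notes: half note = 16; dotted sixteenth note = 3; dotted eighth note = 6; sixteenth = 2; dotted sixteenth note = 3; dotted eighth note = 6.
Sum: 16 + 3 + 6 + 2 + 3 + 6 = 36.
Remaining: 48 − 36 = 12 thirty-second notes, which is a dotted quarter note.

dotted quarter note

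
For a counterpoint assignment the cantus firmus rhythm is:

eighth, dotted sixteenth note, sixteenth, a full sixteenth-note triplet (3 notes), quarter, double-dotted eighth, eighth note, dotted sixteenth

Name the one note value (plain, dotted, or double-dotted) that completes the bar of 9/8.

thirty-second note

The bar of 9/8 = 36 thirty-second notes.
Convert each value to thirty-second notes: eighth = 4; dotted sixteenth note = 3; sixteenth = 2; a full sixteenth-note triplet (3 notes) (three triplet sixteenths span one eighth) = 4; quarter = 8; double-dotted eighth = 7; eighth note = 4; dotted sixteenth = 3.
Sum: 4 + 3 + 2 + 4 + 8 + 7 + 4 + 3 = 35.
Remaining: 36 − 35 = 1 thirty-second note, which is a thirty-second note.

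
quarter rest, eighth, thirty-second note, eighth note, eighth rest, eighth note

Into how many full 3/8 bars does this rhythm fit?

One bar of 3/8 = 12 thirty-second notes.
Each duration in thirty-second notes: quarter rest = 8; eighth = 4; thirty-second note = 1; eighth note = 4; eighth rest = 4; eighth note = 4.
Total: 8 + 4 + 1 + 4 + 4 + 4 = 25.
25 ÷ 12 = 2 complete bars with 1 left over.

2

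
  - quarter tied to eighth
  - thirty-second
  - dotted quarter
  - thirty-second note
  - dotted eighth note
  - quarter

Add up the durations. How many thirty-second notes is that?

Express everything in thirty-second notes: quarter tied to eighth (quarter + eighth) = 12; thirty-second = 1; dotted quarter = 12; thirty-second note = 1; dotted eighth note = 6; quarter = 8.
Total: 12 + 1 + 12 + 1 + 6 + 8 = 40 thirty-second notes.

40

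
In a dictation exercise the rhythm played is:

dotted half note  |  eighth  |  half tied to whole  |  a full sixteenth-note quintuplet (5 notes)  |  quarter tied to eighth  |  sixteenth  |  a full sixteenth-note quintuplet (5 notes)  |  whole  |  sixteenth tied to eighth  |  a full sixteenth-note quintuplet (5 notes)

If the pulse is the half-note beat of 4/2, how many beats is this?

One half-note beat = 8 sixteenth notes.
In sixteenth notes: dotted half note = 12; eighth = 2; half tied to whole (half + whole) = 24; a full sixteenth-note quintuplet (5 notes) (five quintuplet sixteenths span one quarter) = 4; quarter tied to eighth (quarter + eighth) = 6; sixteenth = 1; a full sixteenth-note quintuplet (5 notes) (five quintuplet sixteenths span one quarter) = 4; whole = 16; sixteenth tied to eighth (sixteenth + eighth) = 3; a full sixteenth-note quintuplet (5 notes) (five quintuplet sixteenths span one quarter) = 4.
Total: 12 + 2 + 24 + 4 + 6 + 1 + 4 + 16 + 3 + 4 = 76.
76 ÷ 8 = 9.5 beats.

9.5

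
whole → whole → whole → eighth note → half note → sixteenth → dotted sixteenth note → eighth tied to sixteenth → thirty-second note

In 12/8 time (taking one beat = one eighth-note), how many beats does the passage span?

One eighth-note beat = 4 thirty-second notes.
Convert each value to thirty-second notes: whole = 32; whole = 32; whole = 32; eighth note = 4; half note = 16; sixteenth = 2; dotted sixteenth note = 3; eighth tied to sixteenth (eighth + sixteenth) = 6; thirty-second note = 1.
Altogether 32 + 32 + 32 + 4 + 16 + 2 + 3 + 6 + 1 = 128.
128 ÷ 4 = 32 beats.

32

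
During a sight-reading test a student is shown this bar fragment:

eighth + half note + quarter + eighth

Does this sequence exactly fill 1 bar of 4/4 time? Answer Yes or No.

One bar of 4/4 = 8 eighth notes.
Working in eighth notes: eighth = 1; half note = 4; quarter = 2; eighth = 1.
Altogether 1 + 4 + 2 + 1 = 8.
8 equals 8, so the answer is Yes.

Yes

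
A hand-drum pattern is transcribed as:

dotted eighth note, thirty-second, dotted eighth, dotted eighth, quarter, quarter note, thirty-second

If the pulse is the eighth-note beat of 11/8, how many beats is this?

One eighth-note beat = 4 thirty-second notes.
Express everything in thirty-second notes: dotted eighth note = 6; thirty-second = 1; dotted eighth = 6; dotted eighth = 6; quarter = 8; quarter note = 8; thirty-second = 1.
Adding: 6 + 1 + 6 + 6 + 8 + 8 + 1 = 36.
36 ÷ 4 = 9 beats.

9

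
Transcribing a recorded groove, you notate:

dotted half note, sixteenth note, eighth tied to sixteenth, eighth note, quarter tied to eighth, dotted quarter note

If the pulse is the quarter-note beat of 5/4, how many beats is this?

One quarter-note beat = 4 sixteenth notes.
Each duration in sixteenth notes: dotted half note = 12; sixteenth note = 1; eighth tied to sixteenth (eighth + sixteenth) = 3; eighth note = 2; quarter tied to eighth (quarter + eighth) = 6; dotted quarter note = 6.
Adding: 12 + 1 + 3 + 2 + 6 + 6 = 30.
30 ÷ 4 = 7.5 beats.

7.5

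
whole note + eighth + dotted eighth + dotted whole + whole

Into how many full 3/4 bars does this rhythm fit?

5

One bar of 3/4 = 12 sixteenth notes.
Convert each value to sixteenth notes: whole note = 16; eighth = 2; dotted eighth = 3; dotted whole = 24; whole = 16.
Sum: 16 + 2 + 3 + 24 + 16 = 61.
61 ÷ 12 = 5 complete bars with 1 left over.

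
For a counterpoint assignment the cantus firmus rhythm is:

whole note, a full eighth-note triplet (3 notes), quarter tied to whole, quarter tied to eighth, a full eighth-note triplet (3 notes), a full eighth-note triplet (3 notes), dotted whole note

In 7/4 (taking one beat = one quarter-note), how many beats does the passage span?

19.5

One quarter-note beat = 2 eighth notes.
Convert each value to eighth notes: whole note = 8; a full eighth-note triplet (3 notes) (three triplet eighths span one quarter) = 2; quarter tied to whole (quarter + whole) = 10; quarter tied to eighth (quarter + eighth) = 3; a full eighth-note triplet (3 notes) (three triplet eighths span one quarter) = 2; a full eighth-note triplet (3 notes) (three triplet eighths span one quarter) = 2; dotted whole note = 12.
Altogether 8 + 2 + 10 + 3 + 2 + 2 + 12 = 39.
39 ÷ 2 = 19.5 beats.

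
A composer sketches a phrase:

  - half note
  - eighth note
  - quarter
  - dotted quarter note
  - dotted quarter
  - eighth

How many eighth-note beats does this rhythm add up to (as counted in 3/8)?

One eighth-note beat = 2 sixteenth notes.
Each duration in sixteenth notes: half note = 8; eighth note = 2; quarter = 4; dotted quarter note = 6; dotted quarter = 6; eighth = 2.
Sum: 8 + 2 + 4 + 6 + 6 + 2 = 28.
28 ÷ 2 = 14 beats.

14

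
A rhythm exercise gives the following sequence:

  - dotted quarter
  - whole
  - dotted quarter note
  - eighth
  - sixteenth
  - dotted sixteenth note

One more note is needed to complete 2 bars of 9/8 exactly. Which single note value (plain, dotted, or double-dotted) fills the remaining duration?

2 bars of 9/8 = 72 thirty-second notes.
Convert each value to thirty-second notes: dotted quarter = 12; whole = 32; dotted quarter note = 12; eighth = 4; sixteenth = 2; dotted sixteenth note = 3.
Total: 12 + 32 + 12 + 4 + 2 + 3 = 65.
Remaining: 72 − 65 = 7 thirty-second notes, which is a double-dotted eighth note.

double-dotted eighth note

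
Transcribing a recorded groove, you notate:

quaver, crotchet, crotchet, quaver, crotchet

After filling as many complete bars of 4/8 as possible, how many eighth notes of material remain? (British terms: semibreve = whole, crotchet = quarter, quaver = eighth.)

One bar of 4/8 = 4 eighth notes.
Convert each value to eighth notes: quaver = 1; crotchet = 2; crotchet = 2; quaver = 1; crotchet = 2.
Total: 1 + 2 + 2 + 1 + 2 = 8.
8 ÷ 4 = 2 complete bars with 0 eighth notes remaining.

0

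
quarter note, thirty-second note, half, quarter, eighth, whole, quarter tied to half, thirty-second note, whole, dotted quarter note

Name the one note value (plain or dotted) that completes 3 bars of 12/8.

3 bars of 12/8 = 144 thirty-second notes.
Convert each value to thirty-second notes: quarter note = 8; thirty-second note = 1; half = 16; quarter = 8; eighth = 4; whole = 32; quarter tied to half (quarter + half) = 24; thirty-second note = 1; whole = 32; dotted quarter note = 12.
Altogether 8 + 1 + 16 + 8 + 4 + 32 + 24 + 1 + 32 + 12 = 138.
Remaining: 144 − 138 = 6 thirty-second notes, which is a dotted eighth note.

dotted eighth note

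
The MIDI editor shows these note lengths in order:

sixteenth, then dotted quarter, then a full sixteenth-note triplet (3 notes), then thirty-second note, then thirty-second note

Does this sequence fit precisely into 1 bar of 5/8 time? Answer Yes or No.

One bar of 5/8 = 20 thirty-second notes.
Working in thirty-second notes: sixteenth = 2; dotted quarter = 12; a full sixteenth-note triplet (3 notes) (three triplet sixteenths span one eighth) = 4; thirty-second note = 1; thirty-second note = 1.
Total: 2 + 12 + 4 + 1 + 1 = 20.
20 equals 20, so the answer is Yes.

Yes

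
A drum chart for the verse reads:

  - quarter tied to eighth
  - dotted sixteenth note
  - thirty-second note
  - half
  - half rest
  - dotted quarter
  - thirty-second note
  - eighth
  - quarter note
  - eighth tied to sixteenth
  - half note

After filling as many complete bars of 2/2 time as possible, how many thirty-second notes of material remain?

31

One bar of 2/2 = 32 thirty-second notes.
Convert each value to thirty-second notes: quarter tied to eighth (quarter + eighth) = 12; dotted sixteenth note = 3; thirty-second note = 1; half = 16; half rest = 16; dotted quarter = 12; thirty-second note = 1; eighth = 4; quarter note = 8; eighth tied to sixteenth (eighth + sixteenth) = 6; half note = 16.
Adding: 12 + 3 + 1 + 16 + 16 + 12 + 1 + 4 + 8 + 6 + 16 = 95.
95 ÷ 32 = 2 complete bars with 31 thirty-second notes remaining.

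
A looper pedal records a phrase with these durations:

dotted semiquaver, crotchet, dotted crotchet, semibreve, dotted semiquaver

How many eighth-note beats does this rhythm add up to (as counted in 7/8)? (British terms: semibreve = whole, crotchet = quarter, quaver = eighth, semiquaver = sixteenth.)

14.5

One eighth-note beat = 4 thirty-second notes.
Convert each value to thirty-second notes: dotted semiquaver = 3; crotchet = 8; dotted crotchet = 12; semibreve = 32; dotted semiquaver = 3.
Sum: 3 + 8 + 12 + 32 + 3 = 58.
58 ÷ 4 = 14.5 beats.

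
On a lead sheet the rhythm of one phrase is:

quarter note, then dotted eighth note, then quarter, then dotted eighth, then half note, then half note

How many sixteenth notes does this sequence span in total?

30

Working in sixteenth notes: quarter note = 4; dotted eighth note = 3; quarter = 4; dotted eighth = 3; half note = 8; half note = 8.
Altogether 4 + 3 + 4 + 3 + 8 + 8 = 30 sixteenth notes.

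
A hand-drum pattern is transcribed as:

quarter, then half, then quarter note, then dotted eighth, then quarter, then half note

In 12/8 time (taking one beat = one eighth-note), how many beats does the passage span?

15.5

One eighth-note beat = 2 sixteenth notes.
Convert each value to sixteenth notes: quarter = 4; half = 8; quarter note = 4; dotted eighth = 3; quarter = 4; half note = 8.
Adding: 4 + 8 + 4 + 3 + 4 + 8 = 31.
31 ÷ 2 = 15.5 beats.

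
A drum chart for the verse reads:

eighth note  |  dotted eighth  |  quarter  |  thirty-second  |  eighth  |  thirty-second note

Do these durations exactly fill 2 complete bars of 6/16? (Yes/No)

Yes

One bar of 6/16 = 12 thirty-second notes, so 2 bars = 24.
Express everything in thirty-second notes: eighth note = 4; dotted eighth = 6; quarter = 8; thirty-second = 1; eighth = 4; thirty-second note = 1.
Total: 4 + 6 + 8 + 1 + 4 + 1 = 24.
24 equals 24, so the answer is Yes.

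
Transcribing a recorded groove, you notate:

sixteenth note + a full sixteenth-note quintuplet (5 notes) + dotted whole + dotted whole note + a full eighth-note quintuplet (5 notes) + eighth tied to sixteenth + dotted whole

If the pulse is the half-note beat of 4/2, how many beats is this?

11

One half-note beat = 8 sixteenth notes.
In sixteenth notes: sixteenth note = 1; a full sixteenth-note quintuplet (5 notes) (five quintuplet sixteenths span one quarter) = 4; dotted whole = 24; dotted whole note = 24; a full eighth-note quintuplet (5 notes) (five quintuplet eighths span one half) = 8; eighth tied to sixteenth (eighth + sixteenth) = 3; dotted whole = 24.
Sum: 1 + 4 + 24 + 24 + 8 + 3 + 24 = 88.
88 ÷ 8 = 11 beats.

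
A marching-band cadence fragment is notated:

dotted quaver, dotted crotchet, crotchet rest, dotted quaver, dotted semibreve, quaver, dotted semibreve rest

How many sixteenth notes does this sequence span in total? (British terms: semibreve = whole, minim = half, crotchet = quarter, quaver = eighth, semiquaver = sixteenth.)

Each duration in sixteenth notes: dotted quaver = 3; dotted crotchet = 6; crotchet rest = 4; dotted quaver = 3; dotted semibreve = 24; quaver = 2; dotted semibreve rest = 24.
Adding: 3 + 6 + 4 + 3 + 24 + 2 + 24 = 66 sixteenth notes.

66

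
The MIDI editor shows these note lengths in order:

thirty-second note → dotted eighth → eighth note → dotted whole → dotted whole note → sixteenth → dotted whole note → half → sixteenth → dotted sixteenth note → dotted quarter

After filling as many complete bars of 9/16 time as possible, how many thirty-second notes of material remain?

10

One bar of 9/16 = 18 thirty-second notes.
Each duration in thirty-second notes: thirty-second note = 1; dotted eighth = 6; eighth note = 4; dotted whole = 48; dotted whole note = 48; sixteenth = 2; dotted whole note = 48; half = 16; sixteenth = 2; dotted sixteenth note = 3; dotted quarter = 12.
Adding: 1 + 6 + 4 + 48 + 48 + 2 + 48 + 16 + 2 + 3 + 12 = 190.
190 ÷ 18 = 10 complete bars with 10 thirty-second notes remaining.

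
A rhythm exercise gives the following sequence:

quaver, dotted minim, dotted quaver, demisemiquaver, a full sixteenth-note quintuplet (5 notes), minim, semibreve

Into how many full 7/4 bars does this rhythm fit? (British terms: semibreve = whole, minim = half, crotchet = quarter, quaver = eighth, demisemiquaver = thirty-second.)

One bar of 7/4 = 56 thirty-second notes.
Each duration in thirty-second notes: quaver = 4; dotted minim = 24; dotted quaver = 6; demisemiquaver = 1; a full sixteenth-note quintuplet (5 notes) (five quintuplet sixteenths span one quarter) = 8; minim = 16; semibreve = 32.
Sum: 4 + 24 + 6 + 1 + 8 + 16 + 32 = 91.
91 ÷ 56 = 1 complete bar with 35 left over.

1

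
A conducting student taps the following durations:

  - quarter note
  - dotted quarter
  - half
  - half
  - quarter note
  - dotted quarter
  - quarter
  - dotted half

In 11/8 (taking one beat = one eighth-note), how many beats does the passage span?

26

One eighth-note beat = 2 sixteenth notes.
Express everything in sixteenth notes: quarter note = 4; dotted quarter = 6; half = 8; half = 8; quarter note = 4; dotted quarter = 6; quarter = 4; dotted half = 12.
Sum: 4 + 6 + 8 + 8 + 4 + 6 + 4 + 12 = 52.
52 ÷ 2 = 26 beats.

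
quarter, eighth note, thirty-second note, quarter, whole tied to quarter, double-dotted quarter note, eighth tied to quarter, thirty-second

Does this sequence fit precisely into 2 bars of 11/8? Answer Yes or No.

Yes

One bar of 11/8 = 44 thirty-second notes, so 2 bars = 88.
Each duration in thirty-second notes: quarter = 8; eighth note = 4; thirty-second note = 1; quarter = 8; whole tied to quarter (whole + quarter) = 40; double-dotted quarter note = 14; eighth tied to quarter (eighth + quarter) = 12; thirty-second = 1.
Adding: 8 + 4 + 1 + 8 + 40 + 14 + 12 + 1 = 88.
88 equals 88, so the answer is Yes.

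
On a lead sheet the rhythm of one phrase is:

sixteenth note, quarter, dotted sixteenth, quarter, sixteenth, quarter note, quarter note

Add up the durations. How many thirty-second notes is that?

Each duration in thirty-second notes: sixteenth note = 2; quarter = 8; dotted sixteenth = 3; quarter = 8; sixteenth = 2; quarter note = 8; quarter note = 8.
Total: 2 + 8 + 3 + 8 + 2 + 8 + 8 = 39 thirty-second notes.

39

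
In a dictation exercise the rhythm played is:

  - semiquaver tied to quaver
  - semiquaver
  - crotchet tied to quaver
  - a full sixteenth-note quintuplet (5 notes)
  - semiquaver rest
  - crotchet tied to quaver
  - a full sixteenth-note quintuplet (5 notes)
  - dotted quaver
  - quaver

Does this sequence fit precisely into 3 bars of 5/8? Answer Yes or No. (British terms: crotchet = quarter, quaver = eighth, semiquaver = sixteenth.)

One bar of 5/8 = 10 sixteenth notes, so 3 bars = 30.
Express everything in sixteenth notes: semiquaver tied to quaver (semiquaver + quaver) = 3; semiquaver = 1; crotchet tied to quaver (crotchet + quaver) = 6; a full sixteenth-note quintuplet (5 notes) (five quintuplet sixteenths span one quarter) = 4; semiquaver rest = 1; crotchet tied to quaver (crotchet + quaver) = 6; a full sixteenth-note quintuplet (5 notes) (five quintuplet sixteenths span one quarter) = 4; dotted quaver = 3; quaver = 2.
Sum: 3 + 1 + 6 + 4 + 1 + 6 + 4 + 3 + 2 = 30.
30 equals 30, so the answer is Yes.

Yes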